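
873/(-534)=-291/178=-1.63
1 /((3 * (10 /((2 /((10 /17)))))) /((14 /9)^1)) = 119 /675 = 0.18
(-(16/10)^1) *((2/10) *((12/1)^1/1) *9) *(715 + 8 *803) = -6168096/25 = -246723.84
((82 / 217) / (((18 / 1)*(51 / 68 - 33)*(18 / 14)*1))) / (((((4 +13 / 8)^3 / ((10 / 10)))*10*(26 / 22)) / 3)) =-461824 / 639537575625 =-0.00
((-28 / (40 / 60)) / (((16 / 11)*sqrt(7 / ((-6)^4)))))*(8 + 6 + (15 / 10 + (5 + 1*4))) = -14553*sqrt(7) / 4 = -9625.90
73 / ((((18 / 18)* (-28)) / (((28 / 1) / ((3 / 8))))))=-584 / 3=-194.67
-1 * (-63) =63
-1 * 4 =-4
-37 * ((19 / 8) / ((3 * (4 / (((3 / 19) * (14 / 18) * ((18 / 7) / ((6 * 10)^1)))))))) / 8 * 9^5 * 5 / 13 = -728271 / 6656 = -109.42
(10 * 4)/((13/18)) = 720/13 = 55.38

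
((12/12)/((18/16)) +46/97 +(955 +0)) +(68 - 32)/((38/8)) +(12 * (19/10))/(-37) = 2956056877/3068595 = 963.33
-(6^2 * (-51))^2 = -3370896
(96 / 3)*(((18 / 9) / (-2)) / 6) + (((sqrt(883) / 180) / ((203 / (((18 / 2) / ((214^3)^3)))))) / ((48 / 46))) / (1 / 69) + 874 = 529*sqrt(883) / 30573135472336188614328320 + 2606 / 3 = 868.67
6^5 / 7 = 7776 / 7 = 1110.86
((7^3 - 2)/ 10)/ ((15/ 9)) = 1023/ 50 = 20.46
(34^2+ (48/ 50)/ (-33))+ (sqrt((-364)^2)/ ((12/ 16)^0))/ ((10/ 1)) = 327902/ 275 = 1192.37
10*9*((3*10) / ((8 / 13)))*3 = 13162.50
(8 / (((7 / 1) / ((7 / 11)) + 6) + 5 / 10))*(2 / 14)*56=3.66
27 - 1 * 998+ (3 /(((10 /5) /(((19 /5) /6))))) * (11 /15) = -291091 /300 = -970.30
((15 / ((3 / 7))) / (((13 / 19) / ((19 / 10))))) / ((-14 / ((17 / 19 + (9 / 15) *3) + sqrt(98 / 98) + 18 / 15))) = -1767 / 52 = -33.98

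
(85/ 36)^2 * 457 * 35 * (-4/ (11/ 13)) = -1502330375/ 3564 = -421529.29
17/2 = 8.50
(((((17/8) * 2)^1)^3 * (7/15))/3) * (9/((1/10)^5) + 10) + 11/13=40237920251/3744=10747307.76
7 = 7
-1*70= -70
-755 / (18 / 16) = -6040 / 9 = -671.11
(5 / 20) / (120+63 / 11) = 11 / 5532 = 0.00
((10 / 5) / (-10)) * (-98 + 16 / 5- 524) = 3094 / 25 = 123.76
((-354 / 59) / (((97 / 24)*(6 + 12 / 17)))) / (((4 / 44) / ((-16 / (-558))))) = -11968 / 171399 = -0.07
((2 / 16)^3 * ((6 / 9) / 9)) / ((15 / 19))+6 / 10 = 62227 / 103680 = 0.60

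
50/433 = 0.12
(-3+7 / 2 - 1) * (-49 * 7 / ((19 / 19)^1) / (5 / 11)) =3773 / 10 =377.30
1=1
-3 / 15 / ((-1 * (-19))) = -1 / 95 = -0.01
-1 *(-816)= 816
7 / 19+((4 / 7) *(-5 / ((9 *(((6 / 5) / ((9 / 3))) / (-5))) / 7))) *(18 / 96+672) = 2838181 / 152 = 18672.24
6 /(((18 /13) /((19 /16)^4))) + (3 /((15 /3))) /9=2845467 /327680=8.68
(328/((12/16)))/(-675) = -1312/2025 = -0.65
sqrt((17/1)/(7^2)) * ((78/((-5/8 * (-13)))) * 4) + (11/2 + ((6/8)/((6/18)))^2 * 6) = 192 * sqrt(17)/35 + 287/8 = 58.49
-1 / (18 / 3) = -0.17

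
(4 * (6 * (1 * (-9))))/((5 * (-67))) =216/335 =0.64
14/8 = 7/4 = 1.75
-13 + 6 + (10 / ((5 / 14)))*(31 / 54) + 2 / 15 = 1243 / 135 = 9.21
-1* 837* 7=-5859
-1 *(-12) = 12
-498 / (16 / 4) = -249 / 2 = -124.50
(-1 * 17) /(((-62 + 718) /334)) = -2839 /328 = -8.66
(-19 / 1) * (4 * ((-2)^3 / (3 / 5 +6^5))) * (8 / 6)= 0.10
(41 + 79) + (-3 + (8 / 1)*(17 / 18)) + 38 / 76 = 2251 / 18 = 125.06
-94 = -94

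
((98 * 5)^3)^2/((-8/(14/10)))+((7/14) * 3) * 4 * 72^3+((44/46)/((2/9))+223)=-55711180932511548/23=-2422225257935284.70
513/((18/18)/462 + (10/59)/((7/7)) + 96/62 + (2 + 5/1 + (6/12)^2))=866967948/15159337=57.19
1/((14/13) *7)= 13/98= 0.13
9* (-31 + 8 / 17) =-4671 / 17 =-274.76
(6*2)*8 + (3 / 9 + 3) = 99.33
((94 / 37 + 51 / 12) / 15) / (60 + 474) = 0.00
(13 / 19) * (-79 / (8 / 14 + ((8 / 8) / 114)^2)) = -4917276 / 51991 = -94.58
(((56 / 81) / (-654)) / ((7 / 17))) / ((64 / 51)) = -289 / 141264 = -0.00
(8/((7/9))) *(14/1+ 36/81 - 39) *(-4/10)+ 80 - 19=5671/35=162.03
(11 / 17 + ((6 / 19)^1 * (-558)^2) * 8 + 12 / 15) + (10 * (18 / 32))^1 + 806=10173425851 / 12920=787416.86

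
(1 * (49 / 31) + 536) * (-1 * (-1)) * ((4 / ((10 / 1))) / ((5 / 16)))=106656 / 155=688.10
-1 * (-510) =510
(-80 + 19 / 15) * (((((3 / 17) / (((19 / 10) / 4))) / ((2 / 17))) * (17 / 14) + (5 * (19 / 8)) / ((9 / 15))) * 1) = -17813023 / 9576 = -1860.17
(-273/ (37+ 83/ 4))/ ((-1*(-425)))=-52/ 4675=-0.01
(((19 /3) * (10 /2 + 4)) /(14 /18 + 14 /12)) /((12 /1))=2.44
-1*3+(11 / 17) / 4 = -193 / 68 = -2.84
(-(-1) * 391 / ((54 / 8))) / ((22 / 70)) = 184.31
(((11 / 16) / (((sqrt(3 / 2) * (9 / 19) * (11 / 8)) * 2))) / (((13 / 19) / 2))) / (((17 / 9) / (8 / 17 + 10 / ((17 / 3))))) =6859 * sqrt(6) / 11271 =1.49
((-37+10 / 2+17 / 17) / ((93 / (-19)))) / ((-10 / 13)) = -8.23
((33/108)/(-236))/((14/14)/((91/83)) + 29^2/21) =-1001/31667424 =-0.00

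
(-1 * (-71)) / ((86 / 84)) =2982 / 43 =69.35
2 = 2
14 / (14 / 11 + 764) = 77 / 4209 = 0.02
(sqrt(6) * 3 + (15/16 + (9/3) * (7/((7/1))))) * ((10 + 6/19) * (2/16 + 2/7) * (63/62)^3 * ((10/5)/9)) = 281802969/72451712 + 13419189 * sqrt(6)/4528232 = 11.15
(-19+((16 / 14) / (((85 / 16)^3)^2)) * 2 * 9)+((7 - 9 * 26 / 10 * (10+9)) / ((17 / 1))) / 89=-4532061705315369 / 234964148234375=-19.29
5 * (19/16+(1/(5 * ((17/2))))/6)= 4861/816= 5.96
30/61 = 0.49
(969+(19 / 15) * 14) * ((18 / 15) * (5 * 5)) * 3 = 88806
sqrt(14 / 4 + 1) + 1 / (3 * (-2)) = -1 / 6 + 3 * sqrt(2) / 2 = 1.95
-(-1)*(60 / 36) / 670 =1 / 402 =0.00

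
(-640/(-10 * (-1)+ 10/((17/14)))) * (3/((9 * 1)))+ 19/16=-15641/1488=-10.51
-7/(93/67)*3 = -469/31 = -15.13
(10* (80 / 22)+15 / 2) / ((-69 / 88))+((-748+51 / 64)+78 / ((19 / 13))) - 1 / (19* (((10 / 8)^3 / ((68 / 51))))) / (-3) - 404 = -36302054293 / 31464000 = -1153.76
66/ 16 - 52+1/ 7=-2673/ 56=-47.73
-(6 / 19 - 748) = 14206 / 19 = 747.68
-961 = -961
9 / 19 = 0.47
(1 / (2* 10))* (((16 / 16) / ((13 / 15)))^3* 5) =3375 / 8788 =0.38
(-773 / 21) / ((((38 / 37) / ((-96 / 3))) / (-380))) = -9152320 / 21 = -435824.76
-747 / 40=-18.68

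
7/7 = 1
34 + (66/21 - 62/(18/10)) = 170/63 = 2.70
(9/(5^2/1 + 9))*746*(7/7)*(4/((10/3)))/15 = 6714/425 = 15.80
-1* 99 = -99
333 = 333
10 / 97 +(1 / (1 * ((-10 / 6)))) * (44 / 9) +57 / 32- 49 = -2330281 / 46560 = -50.05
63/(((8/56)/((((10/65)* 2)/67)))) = 1764/871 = 2.03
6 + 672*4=2694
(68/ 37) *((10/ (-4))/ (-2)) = 85/ 37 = 2.30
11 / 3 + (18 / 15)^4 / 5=38263 / 9375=4.08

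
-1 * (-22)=22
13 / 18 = 0.72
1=1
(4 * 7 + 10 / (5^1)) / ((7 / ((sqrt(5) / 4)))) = 15 * sqrt(5) / 14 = 2.40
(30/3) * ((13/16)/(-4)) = -65/32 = -2.03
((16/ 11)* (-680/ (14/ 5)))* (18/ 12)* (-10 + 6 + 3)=40800/ 77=529.87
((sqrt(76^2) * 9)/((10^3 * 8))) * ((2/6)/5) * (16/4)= 57/2500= 0.02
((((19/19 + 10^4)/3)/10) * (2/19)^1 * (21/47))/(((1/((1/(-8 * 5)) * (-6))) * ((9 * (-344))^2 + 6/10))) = 70007/285319947460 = 0.00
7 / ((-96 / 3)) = -7 / 32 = -0.22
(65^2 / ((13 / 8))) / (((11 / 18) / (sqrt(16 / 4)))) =8509.09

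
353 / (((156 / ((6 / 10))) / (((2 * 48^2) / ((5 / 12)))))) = 4879872 / 325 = 15014.99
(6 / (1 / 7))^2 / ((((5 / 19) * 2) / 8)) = 134064 / 5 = 26812.80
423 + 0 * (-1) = 423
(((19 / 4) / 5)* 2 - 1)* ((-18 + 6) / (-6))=9 / 5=1.80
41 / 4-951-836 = -7107 / 4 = -1776.75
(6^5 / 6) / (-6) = -216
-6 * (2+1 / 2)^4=-1875 / 8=-234.38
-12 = -12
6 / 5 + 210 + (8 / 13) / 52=178474 / 845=211.21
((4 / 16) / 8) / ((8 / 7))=7 / 256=0.03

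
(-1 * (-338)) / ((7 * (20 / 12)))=1014 / 35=28.97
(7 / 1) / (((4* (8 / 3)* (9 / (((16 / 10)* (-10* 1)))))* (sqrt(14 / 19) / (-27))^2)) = -4617 / 4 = -1154.25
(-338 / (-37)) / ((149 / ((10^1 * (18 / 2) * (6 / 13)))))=14040 / 5513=2.55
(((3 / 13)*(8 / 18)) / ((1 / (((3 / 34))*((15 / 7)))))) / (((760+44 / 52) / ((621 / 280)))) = 207 / 3661868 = 0.00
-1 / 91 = -0.01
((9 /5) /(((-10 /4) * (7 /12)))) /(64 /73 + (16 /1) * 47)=-657 /400750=-0.00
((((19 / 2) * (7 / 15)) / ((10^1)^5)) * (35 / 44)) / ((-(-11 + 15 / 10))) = 49 / 13200000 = 0.00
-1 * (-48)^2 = -2304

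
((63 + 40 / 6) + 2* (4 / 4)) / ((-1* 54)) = -215 / 162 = -1.33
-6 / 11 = -0.55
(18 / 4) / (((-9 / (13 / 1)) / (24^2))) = -3744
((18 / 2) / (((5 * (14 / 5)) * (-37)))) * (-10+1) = 81 / 518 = 0.16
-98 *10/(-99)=980/99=9.90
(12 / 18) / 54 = 1 / 81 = 0.01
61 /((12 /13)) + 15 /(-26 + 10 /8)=2881 /44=65.48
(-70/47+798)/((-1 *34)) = -18718/799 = -23.43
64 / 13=4.92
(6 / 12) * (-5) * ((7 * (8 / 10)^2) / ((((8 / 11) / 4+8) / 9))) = -308 / 25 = -12.32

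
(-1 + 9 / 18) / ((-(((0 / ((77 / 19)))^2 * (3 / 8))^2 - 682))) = -1 / 1364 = -0.00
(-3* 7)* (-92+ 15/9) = 1897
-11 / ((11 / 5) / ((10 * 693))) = -34650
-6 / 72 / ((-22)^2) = -1 / 5808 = -0.00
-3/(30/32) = -16/5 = -3.20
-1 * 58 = -58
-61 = -61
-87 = -87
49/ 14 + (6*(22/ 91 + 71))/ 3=26569/ 182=145.98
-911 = -911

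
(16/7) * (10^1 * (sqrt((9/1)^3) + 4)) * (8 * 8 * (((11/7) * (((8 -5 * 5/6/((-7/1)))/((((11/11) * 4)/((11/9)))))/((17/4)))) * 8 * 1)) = 55464386560/157437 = 352295.75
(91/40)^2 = 8281/1600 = 5.18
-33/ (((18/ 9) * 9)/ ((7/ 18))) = -77/ 108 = -0.71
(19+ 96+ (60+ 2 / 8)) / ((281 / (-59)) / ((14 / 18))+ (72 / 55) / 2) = -15923215 / 496908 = -32.04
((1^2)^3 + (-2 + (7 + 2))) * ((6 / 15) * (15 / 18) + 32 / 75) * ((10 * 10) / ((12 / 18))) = 912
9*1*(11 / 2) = 99 / 2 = 49.50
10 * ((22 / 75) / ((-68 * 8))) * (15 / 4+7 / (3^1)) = -803 / 24480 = -0.03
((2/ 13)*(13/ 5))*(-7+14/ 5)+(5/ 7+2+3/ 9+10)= 5968/ 525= 11.37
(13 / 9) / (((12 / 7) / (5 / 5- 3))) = -91 / 54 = -1.69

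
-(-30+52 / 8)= 23.50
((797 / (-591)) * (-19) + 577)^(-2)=349281 / 126842822500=0.00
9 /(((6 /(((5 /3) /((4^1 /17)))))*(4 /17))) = 45.16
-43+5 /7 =-42.29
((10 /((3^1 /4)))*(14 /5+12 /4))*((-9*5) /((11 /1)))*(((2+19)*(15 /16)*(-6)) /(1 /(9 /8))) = 3699675 /88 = 42041.76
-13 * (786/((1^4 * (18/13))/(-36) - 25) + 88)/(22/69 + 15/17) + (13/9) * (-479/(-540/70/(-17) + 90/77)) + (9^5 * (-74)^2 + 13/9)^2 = 7544573730866090828745053/72157708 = 104556726370328875.04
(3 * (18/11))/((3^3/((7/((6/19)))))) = 133/33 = 4.03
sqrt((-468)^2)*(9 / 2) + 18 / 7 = 2108.57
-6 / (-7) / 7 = 6 / 49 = 0.12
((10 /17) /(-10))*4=-4 /17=-0.24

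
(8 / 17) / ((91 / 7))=8 / 221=0.04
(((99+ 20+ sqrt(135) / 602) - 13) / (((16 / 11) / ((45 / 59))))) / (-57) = -8745 / 8968 - 495 *sqrt(15) / 10797472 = -0.98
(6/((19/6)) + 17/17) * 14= 770/19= 40.53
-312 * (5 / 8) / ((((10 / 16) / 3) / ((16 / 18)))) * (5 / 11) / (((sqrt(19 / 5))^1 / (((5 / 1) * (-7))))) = 145600 * sqrt(95) / 209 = 6790.11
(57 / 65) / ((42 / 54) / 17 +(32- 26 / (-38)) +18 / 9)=165699 / 6562400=0.03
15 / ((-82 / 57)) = -10.43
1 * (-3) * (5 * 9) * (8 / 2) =-540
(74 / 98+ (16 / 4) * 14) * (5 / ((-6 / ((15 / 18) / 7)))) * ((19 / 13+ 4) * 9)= -4936275 / 17836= -276.76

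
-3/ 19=-0.16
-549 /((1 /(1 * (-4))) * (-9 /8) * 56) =-244 /7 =-34.86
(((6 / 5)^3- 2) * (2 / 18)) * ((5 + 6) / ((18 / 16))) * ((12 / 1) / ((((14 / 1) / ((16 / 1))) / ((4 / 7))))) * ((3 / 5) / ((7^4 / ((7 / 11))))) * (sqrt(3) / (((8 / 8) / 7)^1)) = -34816 * sqrt(3) / 13505625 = -0.00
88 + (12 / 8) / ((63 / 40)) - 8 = 80.95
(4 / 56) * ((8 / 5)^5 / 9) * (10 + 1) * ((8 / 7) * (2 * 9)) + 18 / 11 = 34475674 / 1684375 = 20.47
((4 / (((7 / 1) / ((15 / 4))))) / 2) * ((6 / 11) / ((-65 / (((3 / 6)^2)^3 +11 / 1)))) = -6345 / 64064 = -0.10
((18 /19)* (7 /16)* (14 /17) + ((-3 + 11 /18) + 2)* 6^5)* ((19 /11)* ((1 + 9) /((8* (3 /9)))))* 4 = -58598505 /748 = -78340.25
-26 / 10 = -2.60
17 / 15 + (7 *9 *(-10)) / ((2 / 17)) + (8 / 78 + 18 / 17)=-17744218 / 3315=-5352.71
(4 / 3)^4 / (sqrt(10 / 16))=512 * sqrt(10) / 405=4.00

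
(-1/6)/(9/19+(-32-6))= 19/4278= 0.00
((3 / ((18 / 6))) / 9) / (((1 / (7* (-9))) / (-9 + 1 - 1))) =63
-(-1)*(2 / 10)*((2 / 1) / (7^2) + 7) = 69 / 49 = 1.41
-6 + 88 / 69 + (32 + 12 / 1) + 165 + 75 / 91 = 1287820 / 6279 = 205.10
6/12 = 1/2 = 0.50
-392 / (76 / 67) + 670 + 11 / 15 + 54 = 108059 / 285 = 379.15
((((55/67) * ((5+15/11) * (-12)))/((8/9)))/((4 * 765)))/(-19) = 105/86564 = 0.00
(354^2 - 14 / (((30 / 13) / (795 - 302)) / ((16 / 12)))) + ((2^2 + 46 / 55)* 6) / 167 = 2005921636 / 16533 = 121328.35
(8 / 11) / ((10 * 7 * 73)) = 0.00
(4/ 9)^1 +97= 877/ 9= 97.44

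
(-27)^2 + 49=778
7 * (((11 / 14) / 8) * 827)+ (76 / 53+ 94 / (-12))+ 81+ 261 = 2300191 / 2544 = 904.16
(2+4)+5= 11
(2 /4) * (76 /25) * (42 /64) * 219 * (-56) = -611667 /50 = -12233.34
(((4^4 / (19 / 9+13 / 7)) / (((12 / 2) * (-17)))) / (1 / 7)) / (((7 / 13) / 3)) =-52416 / 2125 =-24.67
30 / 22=15 / 11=1.36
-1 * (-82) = 82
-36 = -36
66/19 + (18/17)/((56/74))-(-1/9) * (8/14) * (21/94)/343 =152241107/31242498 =4.87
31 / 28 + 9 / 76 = 163 / 133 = 1.23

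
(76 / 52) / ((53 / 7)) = 133 / 689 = 0.19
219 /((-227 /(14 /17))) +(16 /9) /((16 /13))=22573 /34731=0.65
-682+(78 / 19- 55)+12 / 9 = -41699 / 57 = -731.56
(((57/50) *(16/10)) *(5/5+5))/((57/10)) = 48/25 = 1.92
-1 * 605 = -605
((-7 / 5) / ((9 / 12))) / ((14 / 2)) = -4 / 15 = -0.27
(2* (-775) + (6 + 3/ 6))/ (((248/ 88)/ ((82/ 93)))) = -482.91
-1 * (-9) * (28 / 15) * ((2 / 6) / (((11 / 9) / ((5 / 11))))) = 252 / 121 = 2.08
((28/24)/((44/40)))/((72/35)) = 1225/2376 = 0.52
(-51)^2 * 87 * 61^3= 51362849547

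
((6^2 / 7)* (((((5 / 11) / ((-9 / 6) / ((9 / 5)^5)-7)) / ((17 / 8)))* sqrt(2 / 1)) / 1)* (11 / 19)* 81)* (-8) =36733201920* sqrt(2) / 630111307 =82.44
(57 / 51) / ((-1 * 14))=-19 / 238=-0.08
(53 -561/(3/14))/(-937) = 2565/937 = 2.74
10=10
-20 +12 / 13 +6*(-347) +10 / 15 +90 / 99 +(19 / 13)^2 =-11697005 / 5577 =-2097.37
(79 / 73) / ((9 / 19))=1501 / 657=2.28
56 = 56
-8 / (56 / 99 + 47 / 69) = -6.42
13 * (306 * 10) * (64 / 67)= 2545920 / 67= 37998.81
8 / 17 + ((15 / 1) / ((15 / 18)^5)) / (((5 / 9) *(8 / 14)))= 6271072 / 53125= 118.04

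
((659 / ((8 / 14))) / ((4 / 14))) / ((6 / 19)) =613529 / 48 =12781.85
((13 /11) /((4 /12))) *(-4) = -156 /11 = -14.18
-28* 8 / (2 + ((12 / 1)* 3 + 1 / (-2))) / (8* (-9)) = 56 / 675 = 0.08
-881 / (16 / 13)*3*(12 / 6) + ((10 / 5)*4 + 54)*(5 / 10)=-34111 / 8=-4263.88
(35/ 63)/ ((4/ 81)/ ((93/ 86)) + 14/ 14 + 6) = 837/ 10615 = 0.08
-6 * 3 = -18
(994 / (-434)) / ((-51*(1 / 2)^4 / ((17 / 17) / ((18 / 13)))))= 7384 / 14229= 0.52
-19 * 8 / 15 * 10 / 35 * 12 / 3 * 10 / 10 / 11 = -1.05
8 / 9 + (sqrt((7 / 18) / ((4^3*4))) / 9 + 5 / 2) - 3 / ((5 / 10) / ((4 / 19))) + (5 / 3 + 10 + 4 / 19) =sqrt(14) / 864 + 4789 / 342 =14.01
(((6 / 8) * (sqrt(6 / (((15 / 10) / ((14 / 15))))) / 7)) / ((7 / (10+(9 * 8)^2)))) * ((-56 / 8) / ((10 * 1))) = -371 * sqrt(210) / 50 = -107.53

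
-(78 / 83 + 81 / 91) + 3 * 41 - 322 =-1516868 / 7553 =-200.83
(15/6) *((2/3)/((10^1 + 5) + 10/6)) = 1/10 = 0.10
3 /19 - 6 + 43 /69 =-6842 /1311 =-5.22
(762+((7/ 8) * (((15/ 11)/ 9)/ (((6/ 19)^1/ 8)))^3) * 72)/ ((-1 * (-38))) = 233127991/ 2048409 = 113.81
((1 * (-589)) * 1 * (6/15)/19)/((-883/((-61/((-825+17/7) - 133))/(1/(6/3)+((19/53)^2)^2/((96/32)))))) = 1253355563964/706760778634475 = 0.00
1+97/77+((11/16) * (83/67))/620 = 115717661/51177280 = 2.26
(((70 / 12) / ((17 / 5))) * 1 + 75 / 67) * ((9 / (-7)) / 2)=-58125 / 31892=-1.82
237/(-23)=-237/23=-10.30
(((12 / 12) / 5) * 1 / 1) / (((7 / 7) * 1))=1 / 5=0.20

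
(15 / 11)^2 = 225 / 121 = 1.86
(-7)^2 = 49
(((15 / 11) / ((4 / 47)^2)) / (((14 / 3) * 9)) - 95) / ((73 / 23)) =-5129805 / 179872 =-28.52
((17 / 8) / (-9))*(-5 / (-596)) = -85 / 42912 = -0.00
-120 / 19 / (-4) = 30 / 19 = 1.58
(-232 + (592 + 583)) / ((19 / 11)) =10373 / 19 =545.95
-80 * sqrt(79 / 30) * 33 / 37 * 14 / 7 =-176 * sqrt(2370) / 37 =-231.57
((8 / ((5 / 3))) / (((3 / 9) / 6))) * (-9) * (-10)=7776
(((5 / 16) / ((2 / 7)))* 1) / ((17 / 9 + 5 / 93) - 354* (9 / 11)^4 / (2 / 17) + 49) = -142969365 / 169598052416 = -0.00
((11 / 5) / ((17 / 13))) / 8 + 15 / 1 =10343 / 680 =15.21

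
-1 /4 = -0.25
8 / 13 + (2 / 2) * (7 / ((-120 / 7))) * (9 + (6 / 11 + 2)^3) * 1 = -20336287 / 2076360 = -9.79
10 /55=2 /11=0.18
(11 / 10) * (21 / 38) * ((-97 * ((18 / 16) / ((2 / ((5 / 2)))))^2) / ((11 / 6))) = -2474955 / 38912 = -63.60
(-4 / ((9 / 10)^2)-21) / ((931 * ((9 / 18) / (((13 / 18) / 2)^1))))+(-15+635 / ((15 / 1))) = 37074899 / 1357398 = 27.31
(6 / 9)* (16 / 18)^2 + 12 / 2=1586 / 243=6.53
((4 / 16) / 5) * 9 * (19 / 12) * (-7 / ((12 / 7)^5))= -2235331 / 6635520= -0.34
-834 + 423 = -411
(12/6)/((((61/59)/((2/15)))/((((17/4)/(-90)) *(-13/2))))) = 13039/164700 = 0.08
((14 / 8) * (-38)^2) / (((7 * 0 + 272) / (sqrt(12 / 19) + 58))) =133 * sqrt(57) / 136 + 73283 / 136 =546.23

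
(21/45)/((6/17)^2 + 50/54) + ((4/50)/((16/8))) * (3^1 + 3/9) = 2029/3513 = 0.58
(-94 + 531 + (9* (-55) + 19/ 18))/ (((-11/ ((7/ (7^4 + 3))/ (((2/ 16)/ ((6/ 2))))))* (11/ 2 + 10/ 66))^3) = 0.00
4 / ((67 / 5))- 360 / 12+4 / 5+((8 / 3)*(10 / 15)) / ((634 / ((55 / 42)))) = -580003966 / 20070855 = -28.90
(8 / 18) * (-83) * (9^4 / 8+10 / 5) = -545891 / 18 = -30327.28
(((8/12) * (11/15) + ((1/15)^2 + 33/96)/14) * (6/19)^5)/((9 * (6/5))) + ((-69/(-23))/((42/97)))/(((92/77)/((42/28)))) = 277414515869/31892155120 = 8.70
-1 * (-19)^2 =-361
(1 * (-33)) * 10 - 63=-393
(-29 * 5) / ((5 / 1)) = -29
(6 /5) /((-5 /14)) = -84 /25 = -3.36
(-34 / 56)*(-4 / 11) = 17 / 77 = 0.22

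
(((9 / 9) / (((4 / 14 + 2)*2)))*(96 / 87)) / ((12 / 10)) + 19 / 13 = 3761 / 2262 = 1.66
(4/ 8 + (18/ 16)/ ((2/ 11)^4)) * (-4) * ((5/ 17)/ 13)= -50705/ 544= -93.21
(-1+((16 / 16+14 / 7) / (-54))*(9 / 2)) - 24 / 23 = -211 / 92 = -2.29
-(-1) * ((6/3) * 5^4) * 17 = 21250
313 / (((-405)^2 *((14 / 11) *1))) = 0.00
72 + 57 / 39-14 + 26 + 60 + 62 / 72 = 68479 / 468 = 146.32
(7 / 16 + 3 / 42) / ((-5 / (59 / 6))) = -1121 / 1120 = -1.00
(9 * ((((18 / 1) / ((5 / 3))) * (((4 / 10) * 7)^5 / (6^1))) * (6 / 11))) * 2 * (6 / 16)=196036848 / 171875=1140.58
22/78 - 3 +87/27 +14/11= 2287/1287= 1.78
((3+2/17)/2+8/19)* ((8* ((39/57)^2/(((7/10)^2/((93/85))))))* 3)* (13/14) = 31359187080/679912093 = 46.12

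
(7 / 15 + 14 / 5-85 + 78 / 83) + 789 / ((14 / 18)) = 933.63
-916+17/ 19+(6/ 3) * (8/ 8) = -17349/ 19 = -913.11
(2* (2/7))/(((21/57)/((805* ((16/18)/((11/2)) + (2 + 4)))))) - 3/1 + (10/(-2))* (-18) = 5391691/693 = 7780.22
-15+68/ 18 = -101/ 9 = -11.22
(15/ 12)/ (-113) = -5/ 452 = -0.01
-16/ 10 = -8/ 5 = -1.60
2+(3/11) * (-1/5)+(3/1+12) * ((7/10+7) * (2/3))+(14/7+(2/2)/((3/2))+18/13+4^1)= 186608/2145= 87.00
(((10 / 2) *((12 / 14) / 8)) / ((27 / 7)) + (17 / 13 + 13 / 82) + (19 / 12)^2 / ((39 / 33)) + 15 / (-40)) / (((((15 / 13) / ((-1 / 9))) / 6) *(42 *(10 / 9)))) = -10289 / 247968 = -0.04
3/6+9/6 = 2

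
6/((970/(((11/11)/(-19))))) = -3/9215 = -0.00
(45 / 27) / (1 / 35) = 175 / 3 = 58.33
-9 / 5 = -1.80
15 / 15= 1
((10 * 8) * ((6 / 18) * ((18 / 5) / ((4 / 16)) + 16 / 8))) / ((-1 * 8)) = -164 / 3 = -54.67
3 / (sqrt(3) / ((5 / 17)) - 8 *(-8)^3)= 307200 / 419429533 - 255 *sqrt(3) / 419429533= 0.00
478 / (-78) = -239 / 39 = -6.13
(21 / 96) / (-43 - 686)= -7 / 23328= -0.00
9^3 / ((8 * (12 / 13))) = 3159 / 32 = 98.72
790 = 790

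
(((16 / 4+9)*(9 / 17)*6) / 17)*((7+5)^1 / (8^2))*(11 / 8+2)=28431 / 18496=1.54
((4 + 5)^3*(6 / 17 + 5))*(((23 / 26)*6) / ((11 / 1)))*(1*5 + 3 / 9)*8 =80338.14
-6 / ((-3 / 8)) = 16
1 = 1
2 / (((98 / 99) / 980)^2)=1960200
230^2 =52900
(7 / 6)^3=343 / 216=1.59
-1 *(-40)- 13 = 27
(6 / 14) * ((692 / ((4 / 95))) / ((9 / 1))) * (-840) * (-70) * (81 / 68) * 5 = 4659322500 / 17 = 274077794.12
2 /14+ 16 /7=17 /7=2.43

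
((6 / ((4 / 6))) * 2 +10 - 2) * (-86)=-2236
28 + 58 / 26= 393 / 13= 30.23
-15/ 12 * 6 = -15/ 2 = -7.50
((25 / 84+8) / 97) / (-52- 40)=-697 / 749616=-0.00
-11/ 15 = -0.73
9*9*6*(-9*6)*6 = -157464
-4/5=-0.80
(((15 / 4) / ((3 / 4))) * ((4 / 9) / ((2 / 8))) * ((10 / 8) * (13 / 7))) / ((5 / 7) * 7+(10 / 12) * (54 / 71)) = 923 / 252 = 3.66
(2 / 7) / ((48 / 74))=37 / 84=0.44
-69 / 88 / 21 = -0.04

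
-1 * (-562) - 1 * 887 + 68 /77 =-24957 /77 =-324.12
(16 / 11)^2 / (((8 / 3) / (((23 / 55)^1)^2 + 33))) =9633984 / 366025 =26.32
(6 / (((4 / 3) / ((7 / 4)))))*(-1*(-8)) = 63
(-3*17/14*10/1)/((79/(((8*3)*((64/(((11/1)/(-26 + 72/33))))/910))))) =10262016/6089083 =1.69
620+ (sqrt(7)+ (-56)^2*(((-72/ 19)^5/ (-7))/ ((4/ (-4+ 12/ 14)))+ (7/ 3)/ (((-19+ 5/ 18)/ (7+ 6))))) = -233250028422652/ 834445363+ sqrt(7) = -279524.38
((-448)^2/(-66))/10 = -50176/165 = -304.10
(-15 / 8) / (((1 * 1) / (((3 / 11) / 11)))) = -45 / 968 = -0.05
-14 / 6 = -7 / 3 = -2.33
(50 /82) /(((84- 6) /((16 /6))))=100 /4797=0.02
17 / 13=1.31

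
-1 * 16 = -16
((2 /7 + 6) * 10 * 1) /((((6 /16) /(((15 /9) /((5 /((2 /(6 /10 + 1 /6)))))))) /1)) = 70400 /483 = 145.76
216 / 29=7.45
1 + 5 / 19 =24 / 19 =1.26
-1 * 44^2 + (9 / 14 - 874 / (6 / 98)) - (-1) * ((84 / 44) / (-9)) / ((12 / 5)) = -44936279 / 2772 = -16210.78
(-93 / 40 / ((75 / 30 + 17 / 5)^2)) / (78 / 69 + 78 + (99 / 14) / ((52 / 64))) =-973245 / 1279866232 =-0.00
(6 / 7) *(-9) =-54 / 7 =-7.71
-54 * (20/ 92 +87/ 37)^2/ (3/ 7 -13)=225788661/ 7966211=28.34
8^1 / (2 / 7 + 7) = 56 / 51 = 1.10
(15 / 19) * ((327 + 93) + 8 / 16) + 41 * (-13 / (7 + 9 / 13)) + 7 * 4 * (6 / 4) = 578899 / 1900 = 304.68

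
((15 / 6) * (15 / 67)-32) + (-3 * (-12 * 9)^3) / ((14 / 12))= 3038395853 / 938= 3239227.99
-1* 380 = -380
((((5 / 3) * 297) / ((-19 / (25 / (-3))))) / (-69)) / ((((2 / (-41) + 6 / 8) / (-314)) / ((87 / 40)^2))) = 535938183 / 80408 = 6665.23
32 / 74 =0.43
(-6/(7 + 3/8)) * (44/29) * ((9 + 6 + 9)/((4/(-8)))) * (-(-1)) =59.25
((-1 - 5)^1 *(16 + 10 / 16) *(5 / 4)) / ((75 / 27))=-3591 / 80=-44.89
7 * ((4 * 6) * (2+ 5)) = 1176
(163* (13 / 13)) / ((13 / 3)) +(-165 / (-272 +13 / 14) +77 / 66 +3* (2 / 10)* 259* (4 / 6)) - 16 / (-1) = 158.99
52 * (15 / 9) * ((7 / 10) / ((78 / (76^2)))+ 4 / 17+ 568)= 8222144 / 153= 53739.50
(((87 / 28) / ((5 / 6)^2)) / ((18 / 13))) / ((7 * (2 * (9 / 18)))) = 1131 / 2450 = 0.46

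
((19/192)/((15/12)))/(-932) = -19/223680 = -0.00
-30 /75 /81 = -2 /405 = -0.00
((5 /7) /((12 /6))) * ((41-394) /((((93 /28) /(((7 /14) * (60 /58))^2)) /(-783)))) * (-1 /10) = -714825 /899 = -795.13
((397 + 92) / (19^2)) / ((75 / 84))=1.52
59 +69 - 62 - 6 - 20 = 40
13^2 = 169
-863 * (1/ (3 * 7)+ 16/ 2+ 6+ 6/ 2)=-308954/ 21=-14712.10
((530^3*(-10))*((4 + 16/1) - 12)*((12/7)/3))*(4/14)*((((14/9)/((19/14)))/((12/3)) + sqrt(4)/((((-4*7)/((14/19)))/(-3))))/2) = -190562560000/441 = -432114648.53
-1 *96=-96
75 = 75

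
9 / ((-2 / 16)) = -72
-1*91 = -91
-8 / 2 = -4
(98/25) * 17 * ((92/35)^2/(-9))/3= -287776/16875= -17.05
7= 7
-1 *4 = -4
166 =166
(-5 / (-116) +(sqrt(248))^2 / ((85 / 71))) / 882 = 2042953 / 8696520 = 0.23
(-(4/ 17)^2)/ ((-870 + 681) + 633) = -4/ 32079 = -0.00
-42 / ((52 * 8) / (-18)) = 189 / 104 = 1.82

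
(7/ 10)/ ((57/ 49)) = 343/ 570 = 0.60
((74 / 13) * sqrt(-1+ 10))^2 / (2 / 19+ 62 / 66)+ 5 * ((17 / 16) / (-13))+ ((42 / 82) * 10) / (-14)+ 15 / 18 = 60826116899 / 217847760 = 279.21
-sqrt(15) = -3.87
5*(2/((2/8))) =40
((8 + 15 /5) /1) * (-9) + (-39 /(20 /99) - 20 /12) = -293.72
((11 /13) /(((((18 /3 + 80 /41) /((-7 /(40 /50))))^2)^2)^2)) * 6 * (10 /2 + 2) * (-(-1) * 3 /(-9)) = -1384541359696746751530078125 /54341808516323969947664384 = -25.48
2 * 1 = 2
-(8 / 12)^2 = -4 / 9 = -0.44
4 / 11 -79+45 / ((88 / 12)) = -145 / 2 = -72.50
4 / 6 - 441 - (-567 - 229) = 1067 / 3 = 355.67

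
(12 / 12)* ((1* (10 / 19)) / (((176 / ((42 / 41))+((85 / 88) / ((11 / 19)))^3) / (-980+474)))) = -96381988792320 / 63860054498689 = -1.51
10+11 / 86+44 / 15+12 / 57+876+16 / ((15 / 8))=22005203 / 24510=897.81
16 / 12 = 4 / 3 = 1.33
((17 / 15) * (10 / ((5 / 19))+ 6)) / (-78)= -374 / 585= -0.64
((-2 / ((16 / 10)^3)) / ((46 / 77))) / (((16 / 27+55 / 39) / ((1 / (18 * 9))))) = -125125 / 49671168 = -0.00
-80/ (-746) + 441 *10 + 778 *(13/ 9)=18577252/ 3357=5533.89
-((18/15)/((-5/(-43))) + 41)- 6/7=-9131/175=-52.18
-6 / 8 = -3 / 4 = -0.75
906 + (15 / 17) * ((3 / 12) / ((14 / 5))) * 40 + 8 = 109141 / 119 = 917.15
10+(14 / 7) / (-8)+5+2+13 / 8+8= 211 / 8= 26.38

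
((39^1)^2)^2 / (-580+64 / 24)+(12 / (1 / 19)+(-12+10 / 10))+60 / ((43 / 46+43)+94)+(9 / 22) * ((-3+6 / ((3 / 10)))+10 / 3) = -30473979025 / 8058996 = -3781.36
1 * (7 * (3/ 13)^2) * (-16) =-1008/ 169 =-5.96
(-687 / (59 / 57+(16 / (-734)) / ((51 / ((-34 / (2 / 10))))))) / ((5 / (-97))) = 12031.43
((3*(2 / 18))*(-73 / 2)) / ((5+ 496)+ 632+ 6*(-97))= -73 / 3306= -0.02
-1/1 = -1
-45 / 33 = -15 / 11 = -1.36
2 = 2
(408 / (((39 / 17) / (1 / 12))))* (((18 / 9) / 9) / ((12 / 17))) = 4913 / 1053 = 4.67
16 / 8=2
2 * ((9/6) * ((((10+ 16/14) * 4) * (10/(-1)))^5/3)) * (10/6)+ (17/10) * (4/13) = -32028387655679428562/1092455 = -29317809571725.54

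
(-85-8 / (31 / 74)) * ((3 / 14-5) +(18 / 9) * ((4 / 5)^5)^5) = 9190510199889926581283 / 18477439880371093750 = 497.39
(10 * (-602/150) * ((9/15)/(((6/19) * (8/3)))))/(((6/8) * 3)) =-5719/450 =-12.71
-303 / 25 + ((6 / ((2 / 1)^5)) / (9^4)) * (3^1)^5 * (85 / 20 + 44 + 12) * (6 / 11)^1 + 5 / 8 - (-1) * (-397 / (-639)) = -59861759 / 5623200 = -10.65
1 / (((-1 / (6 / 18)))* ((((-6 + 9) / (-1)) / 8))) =8 / 9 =0.89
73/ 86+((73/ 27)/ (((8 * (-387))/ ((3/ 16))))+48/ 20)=7241683/ 2229120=3.25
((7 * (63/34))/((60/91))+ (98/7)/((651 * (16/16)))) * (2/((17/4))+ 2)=8717947/179180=48.65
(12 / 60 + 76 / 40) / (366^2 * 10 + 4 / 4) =21 / 13395610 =0.00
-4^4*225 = -57600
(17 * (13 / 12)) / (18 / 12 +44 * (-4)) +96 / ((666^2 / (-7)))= -2762029 / 25800174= -0.11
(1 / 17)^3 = 1 / 4913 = 0.00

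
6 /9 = 2 /3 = 0.67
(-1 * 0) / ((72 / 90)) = 0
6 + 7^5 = 16813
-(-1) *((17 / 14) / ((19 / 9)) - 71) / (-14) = 5.03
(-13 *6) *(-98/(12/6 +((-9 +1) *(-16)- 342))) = -1911/53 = -36.06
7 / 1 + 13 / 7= 62 / 7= 8.86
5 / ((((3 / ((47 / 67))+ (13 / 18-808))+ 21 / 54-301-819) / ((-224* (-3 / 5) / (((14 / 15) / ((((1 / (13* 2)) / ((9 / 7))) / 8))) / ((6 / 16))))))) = -8883 / 16915912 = -0.00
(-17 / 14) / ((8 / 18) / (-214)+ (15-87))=16371 / 970732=0.02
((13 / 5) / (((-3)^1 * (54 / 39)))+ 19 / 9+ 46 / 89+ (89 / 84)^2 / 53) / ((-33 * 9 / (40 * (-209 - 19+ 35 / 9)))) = 2037345719023 / 33362199486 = 61.07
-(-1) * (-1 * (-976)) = 976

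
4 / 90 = 0.04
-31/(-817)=31/817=0.04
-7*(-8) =56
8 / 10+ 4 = 24 / 5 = 4.80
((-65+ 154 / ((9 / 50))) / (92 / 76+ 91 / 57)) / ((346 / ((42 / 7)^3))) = 243333 / 1384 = 175.82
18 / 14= 9 / 7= 1.29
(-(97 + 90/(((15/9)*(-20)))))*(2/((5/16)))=-15088/25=-603.52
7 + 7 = 14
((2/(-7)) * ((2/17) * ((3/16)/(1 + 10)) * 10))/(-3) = 5/2618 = 0.00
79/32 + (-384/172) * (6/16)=1.63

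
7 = 7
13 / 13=1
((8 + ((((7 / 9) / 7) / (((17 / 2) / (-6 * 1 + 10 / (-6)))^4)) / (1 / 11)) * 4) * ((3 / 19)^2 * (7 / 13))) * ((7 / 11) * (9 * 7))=18049782296 / 2984957019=6.05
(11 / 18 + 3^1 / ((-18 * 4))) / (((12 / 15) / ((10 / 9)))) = 1025 / 1296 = 0.79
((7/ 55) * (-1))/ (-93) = 7/ 5115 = 0.00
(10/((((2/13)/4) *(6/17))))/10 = 221/3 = 73.67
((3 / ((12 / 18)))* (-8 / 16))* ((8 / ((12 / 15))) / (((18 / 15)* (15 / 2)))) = -5 / 2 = -2.50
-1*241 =-241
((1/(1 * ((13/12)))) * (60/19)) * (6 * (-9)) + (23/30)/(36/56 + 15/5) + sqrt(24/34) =-29703433/188955 + 2 * sqrt(51)/17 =-156.36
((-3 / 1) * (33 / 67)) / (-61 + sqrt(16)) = 33 / 1273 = 0.03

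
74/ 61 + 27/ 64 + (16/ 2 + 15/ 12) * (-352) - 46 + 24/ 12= -3298.37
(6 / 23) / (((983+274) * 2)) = 1 / 9637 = 0.00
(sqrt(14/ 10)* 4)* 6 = 28.40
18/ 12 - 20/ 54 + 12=709/ 54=13.13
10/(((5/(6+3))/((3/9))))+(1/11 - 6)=1/11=0.09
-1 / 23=-0.04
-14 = -14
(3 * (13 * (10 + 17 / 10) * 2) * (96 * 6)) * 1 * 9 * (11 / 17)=3061182.49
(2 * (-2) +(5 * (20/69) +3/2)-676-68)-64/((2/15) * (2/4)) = -235297/138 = -1705.05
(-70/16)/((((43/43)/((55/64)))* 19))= -1925/9728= -0.20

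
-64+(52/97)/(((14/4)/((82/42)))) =-908312/14259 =-63.70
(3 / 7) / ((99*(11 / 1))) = 1 / 2541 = 0.00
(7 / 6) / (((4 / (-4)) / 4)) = -14 / 3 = -4.67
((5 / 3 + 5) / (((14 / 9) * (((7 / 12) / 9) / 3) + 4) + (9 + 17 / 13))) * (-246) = -6216912 / 54365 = -114.36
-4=-4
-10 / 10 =-1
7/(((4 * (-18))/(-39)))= 91/24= 3.79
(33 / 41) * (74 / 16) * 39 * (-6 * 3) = -2613.24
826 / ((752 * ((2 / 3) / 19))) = 23541 / 752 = 31.30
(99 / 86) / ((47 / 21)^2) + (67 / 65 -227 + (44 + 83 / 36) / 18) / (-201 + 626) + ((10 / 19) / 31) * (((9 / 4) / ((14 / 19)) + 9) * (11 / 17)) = -1145576521238819 / 7010593709301000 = -0.16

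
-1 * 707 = -707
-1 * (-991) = 991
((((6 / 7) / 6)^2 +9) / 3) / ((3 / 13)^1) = 5746 / 441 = 13.03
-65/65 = -1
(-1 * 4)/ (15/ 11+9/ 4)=-176/ 159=-1.11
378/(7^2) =54/7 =7.71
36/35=1.03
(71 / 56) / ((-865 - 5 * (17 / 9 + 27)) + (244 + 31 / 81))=-5751 / 3470320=-0.00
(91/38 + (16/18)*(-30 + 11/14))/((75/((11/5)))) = -124157/179550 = -0.69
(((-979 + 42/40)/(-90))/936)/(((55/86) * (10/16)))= 841037/28957500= 0.03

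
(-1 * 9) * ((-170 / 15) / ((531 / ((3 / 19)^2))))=102 / 21299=0.00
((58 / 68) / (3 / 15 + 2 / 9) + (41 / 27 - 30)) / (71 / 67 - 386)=30923113 / 449846622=0.07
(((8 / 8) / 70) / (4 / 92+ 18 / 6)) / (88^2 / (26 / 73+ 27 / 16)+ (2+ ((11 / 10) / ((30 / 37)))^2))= 641700 / 518556400831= 0.00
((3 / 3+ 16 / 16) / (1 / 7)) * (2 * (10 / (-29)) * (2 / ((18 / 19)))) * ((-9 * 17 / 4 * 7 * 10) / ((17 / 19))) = 60996.55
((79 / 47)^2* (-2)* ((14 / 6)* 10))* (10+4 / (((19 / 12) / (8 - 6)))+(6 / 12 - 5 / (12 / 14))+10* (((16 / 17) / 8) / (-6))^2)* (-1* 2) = 839678119840 / 327499713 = 2563.90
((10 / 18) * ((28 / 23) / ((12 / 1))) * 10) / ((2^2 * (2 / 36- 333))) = -175 / 413517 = -0.00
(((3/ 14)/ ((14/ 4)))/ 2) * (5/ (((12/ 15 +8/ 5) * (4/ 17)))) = 425/ 1568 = 0.27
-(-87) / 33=29 / 11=2.64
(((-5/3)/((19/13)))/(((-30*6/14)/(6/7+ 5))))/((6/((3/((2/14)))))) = 3731/2052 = 1.82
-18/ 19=-0.95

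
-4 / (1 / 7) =-28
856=856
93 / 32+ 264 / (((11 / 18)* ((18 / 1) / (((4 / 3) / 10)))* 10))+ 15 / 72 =8243 / 2400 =3.43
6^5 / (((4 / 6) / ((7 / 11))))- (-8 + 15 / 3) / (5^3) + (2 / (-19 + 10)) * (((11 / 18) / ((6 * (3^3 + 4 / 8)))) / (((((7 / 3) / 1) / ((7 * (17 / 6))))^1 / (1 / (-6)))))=29760796903 / 4009500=7422.57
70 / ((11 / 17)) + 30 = 138.18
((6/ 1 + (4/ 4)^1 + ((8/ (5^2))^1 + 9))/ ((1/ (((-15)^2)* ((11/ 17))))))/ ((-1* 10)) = -1188/ 5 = -237.60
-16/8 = -2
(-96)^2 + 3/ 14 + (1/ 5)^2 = 3225689/ 350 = 9216.25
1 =1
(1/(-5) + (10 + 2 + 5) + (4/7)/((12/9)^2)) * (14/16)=2397/160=14.98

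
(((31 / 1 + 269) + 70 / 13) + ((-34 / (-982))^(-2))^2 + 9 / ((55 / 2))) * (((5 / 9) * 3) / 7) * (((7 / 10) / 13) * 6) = 41574091075379 / 776327695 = 53552.25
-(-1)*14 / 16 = 7 / 8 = 0.88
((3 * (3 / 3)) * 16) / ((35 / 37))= 1776 / 35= 50.74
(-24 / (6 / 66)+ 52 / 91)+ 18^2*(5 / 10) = -710 / 7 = -101.43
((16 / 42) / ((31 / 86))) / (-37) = -688 / 24087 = -0.03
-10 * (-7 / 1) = 70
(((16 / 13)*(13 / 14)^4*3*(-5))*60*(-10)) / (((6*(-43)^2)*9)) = 1098500 / 13318347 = 0.08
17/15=1.13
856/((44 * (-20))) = -0.97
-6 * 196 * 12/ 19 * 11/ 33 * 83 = -390432/ 19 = -20549.05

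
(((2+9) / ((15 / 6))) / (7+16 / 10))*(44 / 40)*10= 242 / 43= 5.63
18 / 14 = 9 / 7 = 1.29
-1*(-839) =839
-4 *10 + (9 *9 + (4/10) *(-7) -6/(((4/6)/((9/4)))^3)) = -246349/1280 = -192.46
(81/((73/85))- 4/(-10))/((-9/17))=-587707/3285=-178.91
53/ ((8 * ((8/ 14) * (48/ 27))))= 3339/ 512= 6.52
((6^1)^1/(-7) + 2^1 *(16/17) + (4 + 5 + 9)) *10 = 22640/119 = 190.25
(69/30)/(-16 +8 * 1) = -23/80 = -0.29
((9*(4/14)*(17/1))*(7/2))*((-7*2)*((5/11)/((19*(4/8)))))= -21420/209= -102.49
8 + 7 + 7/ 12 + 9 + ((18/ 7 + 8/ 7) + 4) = 2713/ 84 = 32.30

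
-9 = -9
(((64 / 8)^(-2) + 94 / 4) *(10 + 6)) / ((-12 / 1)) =-1505 / 48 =-31.35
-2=-2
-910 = -910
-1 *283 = -283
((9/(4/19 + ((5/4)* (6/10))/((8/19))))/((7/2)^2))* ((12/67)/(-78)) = -43776/51684269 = -0.00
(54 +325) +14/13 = 4941/13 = 380.08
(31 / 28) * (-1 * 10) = -155 / 14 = -11.07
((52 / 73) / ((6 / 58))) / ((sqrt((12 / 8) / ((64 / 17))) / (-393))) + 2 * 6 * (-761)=-9132 - 1580384 * sqrt(102) / 3723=-13419.16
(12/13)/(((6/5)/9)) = 6.92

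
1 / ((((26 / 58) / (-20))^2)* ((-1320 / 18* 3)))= -16820 / 1859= -9.05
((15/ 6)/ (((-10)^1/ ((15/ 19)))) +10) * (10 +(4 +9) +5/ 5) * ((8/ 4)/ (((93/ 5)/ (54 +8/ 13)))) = 10579000/ 7657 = 1381.61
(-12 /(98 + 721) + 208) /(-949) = -56780 /259077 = -0.22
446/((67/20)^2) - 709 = -3004301/4489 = -669.26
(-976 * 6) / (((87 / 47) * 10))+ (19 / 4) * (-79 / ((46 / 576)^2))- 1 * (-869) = -4470696363 / 76705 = -58284.29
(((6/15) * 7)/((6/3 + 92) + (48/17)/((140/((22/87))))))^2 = 583560649/657768038841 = 0.00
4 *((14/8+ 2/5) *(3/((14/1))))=129/70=1.84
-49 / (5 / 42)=-411.60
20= 20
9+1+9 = 19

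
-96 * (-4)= 384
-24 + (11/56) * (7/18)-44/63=-8273/336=-24.62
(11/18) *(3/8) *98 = 539/24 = 22.46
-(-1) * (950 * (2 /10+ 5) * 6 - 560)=29080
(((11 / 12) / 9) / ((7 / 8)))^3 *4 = 42592 / 6751269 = 0.01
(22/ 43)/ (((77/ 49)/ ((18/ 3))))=84/ 43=1.95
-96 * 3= -288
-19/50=-0.38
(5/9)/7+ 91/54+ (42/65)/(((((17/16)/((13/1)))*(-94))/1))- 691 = -1040948353/1510110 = -689.32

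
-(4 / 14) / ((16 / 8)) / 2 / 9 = -1 / 126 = -0.01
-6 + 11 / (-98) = -599 / 98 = -6.11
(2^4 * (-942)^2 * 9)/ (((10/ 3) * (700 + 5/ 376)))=8007572736/ 146225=54762.00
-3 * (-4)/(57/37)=148/19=7.79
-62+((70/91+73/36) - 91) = -150.20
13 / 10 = 1.30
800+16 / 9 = 7216 / 9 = 801.78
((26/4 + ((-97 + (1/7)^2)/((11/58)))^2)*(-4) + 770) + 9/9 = -2509423799/2401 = -1045157.77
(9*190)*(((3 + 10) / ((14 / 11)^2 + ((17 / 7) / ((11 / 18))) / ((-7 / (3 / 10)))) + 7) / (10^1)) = 2730.61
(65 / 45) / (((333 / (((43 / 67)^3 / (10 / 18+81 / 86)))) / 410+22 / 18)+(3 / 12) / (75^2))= 2277776166250 / 9182330246733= 0.25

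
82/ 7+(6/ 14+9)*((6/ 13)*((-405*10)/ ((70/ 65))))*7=-114545.43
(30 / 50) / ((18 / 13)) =0.43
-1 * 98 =-98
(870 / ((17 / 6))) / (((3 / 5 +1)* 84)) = 2175 / 952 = 2.28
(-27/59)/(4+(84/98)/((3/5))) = -189/2242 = -0.08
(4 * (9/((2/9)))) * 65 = 10530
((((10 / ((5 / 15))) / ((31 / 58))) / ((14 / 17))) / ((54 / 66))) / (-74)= -1.13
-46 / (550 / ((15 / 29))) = -0.04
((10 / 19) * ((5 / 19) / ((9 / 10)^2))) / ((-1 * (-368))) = 625 / 1345086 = 0.00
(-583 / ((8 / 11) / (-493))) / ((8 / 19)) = 60070571 / 64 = 938602.67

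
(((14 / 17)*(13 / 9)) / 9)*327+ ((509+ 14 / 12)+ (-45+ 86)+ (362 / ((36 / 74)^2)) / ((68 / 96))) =842653 / 306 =2753.77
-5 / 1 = -5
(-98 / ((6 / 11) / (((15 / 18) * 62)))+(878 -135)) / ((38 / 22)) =-845438 / 171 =-4944.08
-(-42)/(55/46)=1932/55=35.13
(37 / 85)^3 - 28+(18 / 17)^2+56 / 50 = -25.68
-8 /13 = -0.62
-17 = -17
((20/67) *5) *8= 800/67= 11.94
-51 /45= -17 /15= -1.13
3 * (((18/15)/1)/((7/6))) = 108/35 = 3.09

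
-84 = -84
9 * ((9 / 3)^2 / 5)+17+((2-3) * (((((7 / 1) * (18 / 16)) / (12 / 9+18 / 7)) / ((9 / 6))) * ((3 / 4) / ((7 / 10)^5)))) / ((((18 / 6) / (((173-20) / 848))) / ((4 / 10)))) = 985507067 / 29813560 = 33.06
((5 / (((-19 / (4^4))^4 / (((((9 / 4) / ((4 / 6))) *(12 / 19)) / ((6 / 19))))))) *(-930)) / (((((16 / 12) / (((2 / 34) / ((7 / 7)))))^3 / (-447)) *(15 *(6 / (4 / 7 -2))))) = -2824654867660800 / 4481869511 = -630240.32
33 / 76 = 0.43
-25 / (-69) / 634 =25 / 43746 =0.00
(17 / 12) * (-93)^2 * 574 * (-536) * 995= -3750881425620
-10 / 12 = -5 / 6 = -0.83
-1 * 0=0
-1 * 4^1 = -4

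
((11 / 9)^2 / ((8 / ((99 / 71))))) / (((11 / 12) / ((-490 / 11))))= -2695 / 213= -12.65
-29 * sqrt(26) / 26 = -5.69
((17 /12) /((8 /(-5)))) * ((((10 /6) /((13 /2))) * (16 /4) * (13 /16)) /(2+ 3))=-85 /576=-0.15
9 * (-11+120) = 981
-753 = -753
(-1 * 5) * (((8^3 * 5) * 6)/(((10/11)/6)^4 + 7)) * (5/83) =-56924208000/86133997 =-660.88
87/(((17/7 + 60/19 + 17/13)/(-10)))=-150423/1192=-126.19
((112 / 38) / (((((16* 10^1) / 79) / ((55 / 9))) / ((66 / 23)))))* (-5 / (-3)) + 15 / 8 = 1397255 / 31464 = 44.41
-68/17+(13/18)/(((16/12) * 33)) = -3155/792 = -3.98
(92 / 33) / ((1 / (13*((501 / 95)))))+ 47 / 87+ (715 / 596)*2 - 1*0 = 5257892327 / 27092670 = 194.07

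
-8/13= -0.62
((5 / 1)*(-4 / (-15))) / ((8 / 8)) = 4 / 3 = 1.33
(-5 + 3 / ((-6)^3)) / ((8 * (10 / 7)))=-2527 / 5760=-0.44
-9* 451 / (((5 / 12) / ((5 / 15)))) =-16236 / 5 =-3247.20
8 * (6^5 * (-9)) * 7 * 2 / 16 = -489888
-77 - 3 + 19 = -61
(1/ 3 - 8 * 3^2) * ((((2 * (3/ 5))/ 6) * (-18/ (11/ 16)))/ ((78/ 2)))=1376/ 143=9.62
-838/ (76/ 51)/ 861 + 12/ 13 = 38273/ 141778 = 0.27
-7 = -7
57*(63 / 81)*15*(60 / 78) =511.54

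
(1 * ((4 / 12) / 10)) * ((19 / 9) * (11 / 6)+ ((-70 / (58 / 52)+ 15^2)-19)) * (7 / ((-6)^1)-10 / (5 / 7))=-20964307 / 281880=-74.37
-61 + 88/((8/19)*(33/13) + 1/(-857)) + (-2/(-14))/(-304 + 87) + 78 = 99.42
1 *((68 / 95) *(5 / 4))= 0.89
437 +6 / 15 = 2187 / 5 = 437.40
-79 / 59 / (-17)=79 / 1003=0.08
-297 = -297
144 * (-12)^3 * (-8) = 1990656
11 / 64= 0.17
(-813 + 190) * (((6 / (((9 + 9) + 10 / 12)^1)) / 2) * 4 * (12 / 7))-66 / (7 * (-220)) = -5382381 / 7910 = -680.45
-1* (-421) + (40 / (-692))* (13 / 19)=1383697 / 3287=420.96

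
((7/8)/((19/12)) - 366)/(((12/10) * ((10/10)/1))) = -23145/76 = -304.54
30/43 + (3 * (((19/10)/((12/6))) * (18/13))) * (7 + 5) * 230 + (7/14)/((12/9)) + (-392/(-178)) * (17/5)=21691326409/1990040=10899.94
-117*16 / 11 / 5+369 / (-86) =-181287 / 4730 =-38.33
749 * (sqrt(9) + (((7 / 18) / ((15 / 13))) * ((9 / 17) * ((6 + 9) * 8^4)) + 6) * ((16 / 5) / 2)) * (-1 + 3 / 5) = -447007694 / 85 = -5258914.05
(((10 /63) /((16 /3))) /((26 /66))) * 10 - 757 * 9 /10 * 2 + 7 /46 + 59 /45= -512510021 /376740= -1360.38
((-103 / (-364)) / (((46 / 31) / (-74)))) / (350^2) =-0.00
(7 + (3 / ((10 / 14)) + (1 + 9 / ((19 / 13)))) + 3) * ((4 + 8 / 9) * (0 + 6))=178552 / 285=626.50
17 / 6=2.83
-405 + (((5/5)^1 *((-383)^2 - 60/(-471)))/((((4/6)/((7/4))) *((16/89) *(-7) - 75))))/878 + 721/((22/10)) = -56490009847/680407856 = -83.02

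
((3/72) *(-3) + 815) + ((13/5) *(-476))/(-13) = 36403/40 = 910.08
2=2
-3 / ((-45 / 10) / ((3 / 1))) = 2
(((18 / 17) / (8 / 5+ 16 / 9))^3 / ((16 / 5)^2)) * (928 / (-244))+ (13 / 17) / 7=2882169603689 / 29468999698432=0.10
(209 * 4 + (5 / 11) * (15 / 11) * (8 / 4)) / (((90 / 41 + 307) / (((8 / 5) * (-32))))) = -1063307776 / 7669585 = -138.64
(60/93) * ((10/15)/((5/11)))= 88/93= 0.95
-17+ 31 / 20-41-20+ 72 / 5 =-1241 / 20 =-62.05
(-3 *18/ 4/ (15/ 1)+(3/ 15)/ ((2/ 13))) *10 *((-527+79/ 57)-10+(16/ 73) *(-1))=-8918408/ 4161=-2143.33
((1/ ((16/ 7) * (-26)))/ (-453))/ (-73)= -0.00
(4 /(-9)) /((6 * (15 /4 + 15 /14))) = -0.02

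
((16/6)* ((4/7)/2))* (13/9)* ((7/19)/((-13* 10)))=-8/2565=-0.00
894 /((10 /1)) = 447 /5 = 89.40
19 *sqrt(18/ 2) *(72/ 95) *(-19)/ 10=-2052/ 25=-82.08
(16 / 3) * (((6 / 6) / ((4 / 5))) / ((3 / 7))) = 140 / 9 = 15.56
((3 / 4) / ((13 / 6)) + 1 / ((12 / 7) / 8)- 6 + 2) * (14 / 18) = 553 / 702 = 0.79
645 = 645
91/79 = 1.15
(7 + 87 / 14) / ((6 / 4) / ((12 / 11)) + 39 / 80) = 7400 / 1043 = 7.09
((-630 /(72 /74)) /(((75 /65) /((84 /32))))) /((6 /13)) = -306397 /96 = -3191.64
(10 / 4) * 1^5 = 5 / 2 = 2.50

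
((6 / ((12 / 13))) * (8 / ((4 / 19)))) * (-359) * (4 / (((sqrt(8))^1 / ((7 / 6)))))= -620711 * sqrt(2) / 6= -146302.99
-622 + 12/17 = -10562/17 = -621.29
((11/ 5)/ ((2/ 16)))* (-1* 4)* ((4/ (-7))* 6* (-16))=-3861.94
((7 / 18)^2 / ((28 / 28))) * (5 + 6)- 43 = -13393 / 324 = -41.34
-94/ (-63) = 94/ 63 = 1.49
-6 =-6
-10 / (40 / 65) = -65 / 4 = -16.25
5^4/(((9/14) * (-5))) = -1750/9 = -194.44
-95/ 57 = -5/ 3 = -1.67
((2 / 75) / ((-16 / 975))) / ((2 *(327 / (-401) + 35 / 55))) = 57343 / 12640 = 4.54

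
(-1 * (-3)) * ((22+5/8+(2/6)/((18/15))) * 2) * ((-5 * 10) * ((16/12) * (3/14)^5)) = -1113075/268912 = -4.14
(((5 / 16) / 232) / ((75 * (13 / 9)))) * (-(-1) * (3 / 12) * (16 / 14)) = 3 / 844480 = 0.00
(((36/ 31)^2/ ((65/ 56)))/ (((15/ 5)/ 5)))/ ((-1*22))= -12096/ 137423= -0.09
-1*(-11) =11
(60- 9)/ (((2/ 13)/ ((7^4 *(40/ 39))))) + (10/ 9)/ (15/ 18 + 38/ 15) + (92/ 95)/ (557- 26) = 4159209092092/ 5094945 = 816340.33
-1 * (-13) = 13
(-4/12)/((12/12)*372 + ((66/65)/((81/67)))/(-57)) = -33345/37211546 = -0.00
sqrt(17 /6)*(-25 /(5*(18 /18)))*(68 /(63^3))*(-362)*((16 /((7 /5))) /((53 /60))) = 98464000*sqrt(102) /92767437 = 10.72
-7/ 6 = -1.17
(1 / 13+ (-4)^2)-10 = 79 / 13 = 6.08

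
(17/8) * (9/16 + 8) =2329/128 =18.20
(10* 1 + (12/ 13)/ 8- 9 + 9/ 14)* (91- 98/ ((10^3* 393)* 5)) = 160.00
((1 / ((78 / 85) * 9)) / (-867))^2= 25 / 1281783204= 0.00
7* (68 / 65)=476 / 65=7.32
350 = 350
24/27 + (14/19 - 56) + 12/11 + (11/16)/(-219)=-117070865/2197008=-53.29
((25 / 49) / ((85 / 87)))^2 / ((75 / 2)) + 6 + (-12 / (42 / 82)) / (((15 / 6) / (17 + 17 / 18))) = -5063378344 / 31225005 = -162.16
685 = 685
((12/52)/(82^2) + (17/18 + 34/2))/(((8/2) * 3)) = 14117065/9440496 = 1.50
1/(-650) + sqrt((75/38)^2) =12178/6175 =1.97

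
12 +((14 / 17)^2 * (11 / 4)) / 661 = 2292887 / 191029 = 12.00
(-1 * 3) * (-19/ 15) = 19/ 5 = 3.80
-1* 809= -809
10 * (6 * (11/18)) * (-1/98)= -55/147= -0.37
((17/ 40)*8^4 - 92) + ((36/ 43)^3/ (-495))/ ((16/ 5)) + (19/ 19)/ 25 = 36050930417/ 21864425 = 1648.84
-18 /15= -6 /5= -1.20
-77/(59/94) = -7238/59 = -122.68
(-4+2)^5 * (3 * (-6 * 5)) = 2880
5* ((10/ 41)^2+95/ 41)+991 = 1685846/ 1681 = 1002.88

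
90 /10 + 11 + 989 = 1009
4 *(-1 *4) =-16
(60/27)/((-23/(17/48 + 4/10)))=-181/2484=-0.07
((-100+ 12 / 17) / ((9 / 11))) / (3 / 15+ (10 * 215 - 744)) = -92840 / 1075743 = -0.09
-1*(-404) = 404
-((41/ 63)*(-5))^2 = -42025/ 3969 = -10.59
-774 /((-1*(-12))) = -129 /2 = -64.50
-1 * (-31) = 31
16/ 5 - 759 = -3779/ 5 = -755.80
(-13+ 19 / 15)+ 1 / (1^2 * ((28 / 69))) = -3893 / 420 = -9.27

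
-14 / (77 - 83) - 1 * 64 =-185 / 3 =-61.67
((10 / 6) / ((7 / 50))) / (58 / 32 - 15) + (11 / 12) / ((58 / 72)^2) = 1900028 / 3726471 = 0.51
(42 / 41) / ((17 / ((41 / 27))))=14 / 153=0.09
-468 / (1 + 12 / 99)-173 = -21845 / 37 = -590.41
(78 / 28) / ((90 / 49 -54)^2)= 4459 / 4355424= 0.00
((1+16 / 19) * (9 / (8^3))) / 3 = 105 / 9728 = 0.01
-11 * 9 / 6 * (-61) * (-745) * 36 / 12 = -4499055 / 2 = -2249527.50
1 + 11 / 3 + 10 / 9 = 52 / 9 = 5.78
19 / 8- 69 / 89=1139 / 712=1.60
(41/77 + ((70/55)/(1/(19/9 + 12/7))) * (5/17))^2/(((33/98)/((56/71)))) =59987026288/6636521727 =9.04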